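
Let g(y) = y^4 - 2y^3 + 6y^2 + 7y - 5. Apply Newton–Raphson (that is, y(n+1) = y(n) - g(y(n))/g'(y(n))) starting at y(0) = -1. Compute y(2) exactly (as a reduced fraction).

-16733/14345

g'(y) = 4y^3 - 6y^2 + 12y + 7.
g(-1) = -3, g'(-1) = -15, so y(1) = (-1) - (-3)/(-15) = -6/5.
g(-6/5) = 481/625, g'(-6/5) = -2869/125, so y(2) = (-6/5) - (481/625)/(-2869/125) = -16733/14345.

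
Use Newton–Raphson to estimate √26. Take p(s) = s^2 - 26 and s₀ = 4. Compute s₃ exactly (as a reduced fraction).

1468273/287952

p'(s) = 2s.
p(4) = -10, p'(4) = 8, so s₁ = 4 - (-10)/8 = 21/4.
p(21/4) = 25/16, p'(21/4) = 21/2, so s₂ = (21/4) - (25/16)/(21/2) = 857/168.
p(857/168) = 625/28224, p'(857/168) = 857/84, so s₃ = (857/168) - (625/28224)/(857/84) = 1468273/287952.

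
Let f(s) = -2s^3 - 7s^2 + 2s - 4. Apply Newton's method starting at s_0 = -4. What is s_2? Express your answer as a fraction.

-460012/118275

f'(s) = -6s^2 - 14s + 2.
f(-4) = 4, f'(-4) = -38, so s_1 = (-4) - 4/(-38) = -74/19.
f(-74/19) = 1276/6859, f'(-74/19) = -12450/361, so s_2 = (-74/19) - (1276/6859)/(-12450/361) = -460012/118275.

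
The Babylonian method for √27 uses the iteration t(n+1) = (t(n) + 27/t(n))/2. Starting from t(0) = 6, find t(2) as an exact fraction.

291/56

t(1) = (6 + 27/6)/2 = 21/4.
t(2) = (21/4 + 27/(21/4))/2 = 291/56.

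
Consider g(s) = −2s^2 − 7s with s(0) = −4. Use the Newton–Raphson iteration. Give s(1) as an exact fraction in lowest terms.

g'(s) = −4s − 7.
g(−4) = −4, g'(−4) = 9, so s(1) = (−4) − (−4)/9 = −32/9.

−32/9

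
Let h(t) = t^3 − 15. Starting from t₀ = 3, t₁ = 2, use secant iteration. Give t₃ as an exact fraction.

h(3) = 12, h(2) = −7. t₂ = 2 − (−7)·(2 − 3)/((−7) − 12) = 45/19.
h(2) = −7, h(45/19) = −11760/6859. t₃ = (45/19) − (−11760/6859)·((45/19) − 2)/((−11760/6859) − (−7)) = 12885/5179.

12885/5179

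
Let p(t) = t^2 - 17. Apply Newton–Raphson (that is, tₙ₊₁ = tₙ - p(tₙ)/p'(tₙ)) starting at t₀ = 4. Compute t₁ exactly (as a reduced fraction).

33/8

p'(t) = 2t.
p(4) = -1, p'(4) = 8, so t₁ = 4 - (-1)/8 = 33/8.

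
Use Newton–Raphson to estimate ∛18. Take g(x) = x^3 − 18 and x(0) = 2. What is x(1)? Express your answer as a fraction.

17/6

g'(x) = 3x^2.
g(2) = −10, g'(2) = 12, so x(1) = 2 − (−10)/12 = 17/6.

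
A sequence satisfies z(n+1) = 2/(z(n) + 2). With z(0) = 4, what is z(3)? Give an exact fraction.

7/10

z(1) = 2/(4 + 2) = 1/3.
z(2) = 2/(1/3 + 2) = 6/7.
z(3) = 2/(6/7 + 2) = 7/10.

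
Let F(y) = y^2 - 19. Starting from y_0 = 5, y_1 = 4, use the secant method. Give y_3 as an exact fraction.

109/25

F(5) = 6, F(4) = -3. y_2 = 4 - (-3)·(4 - 5)/((-3) - 6) = 13/3.
F(4) = -3, F(13/3) = -2/9. y_3 = (13/3) - (-2/9)·((13/3) - 4)/((-2/9) - (-3)) = 109/25.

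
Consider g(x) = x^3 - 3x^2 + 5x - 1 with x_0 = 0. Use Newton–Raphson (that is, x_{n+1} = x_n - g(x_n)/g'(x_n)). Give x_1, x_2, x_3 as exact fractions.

x_1 = 1/5, x_2 = 8/35, x_3 = 37179/162295

g'(x) = 3x^2 - 6x + 5.
g(0) = -1, g'(0) = 5, so x_1 = 0 - (-1)/5 = 1/5.
g(1/5) = -14/125, g'(1/5) = 98/25, so x_2 = (1/5) - (-14/125)/(98/25) = 8/35.
g(8/35) = -83/42875, g'(8/35) = 4637/1225, so x_3 = (8/35) - (-83/42875)/(4637/1225) = 37179/162295.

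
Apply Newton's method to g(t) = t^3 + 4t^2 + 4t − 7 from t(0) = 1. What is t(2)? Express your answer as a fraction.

g'(t) = 3t^2 + 8t + 4.
g(1) = 2, g'(1) = 15, so t(1) = 1 − 2/15 = 13/15.
g(13/15) = 412/3375, g'(13/15) = 989/75, so t(2) = (13/15) − (412/3375)/(989/75) = 38159/44505.

38159/44505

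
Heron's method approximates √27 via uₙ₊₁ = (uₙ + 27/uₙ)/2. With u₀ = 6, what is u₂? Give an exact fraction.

291/56

u₁ = (6 + 27/6)/2 = 21/4.
u₂ = (21/4 + 27/(21/4))/2 = 291/56.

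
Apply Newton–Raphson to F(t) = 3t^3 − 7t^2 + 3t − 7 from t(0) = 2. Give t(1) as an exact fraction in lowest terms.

27/11

F'(t) = 9t^2 − 14t + 3.
F(2) = −5, F'(2) = 11, so t(1) = 2 − (−5)/11 = 27/11.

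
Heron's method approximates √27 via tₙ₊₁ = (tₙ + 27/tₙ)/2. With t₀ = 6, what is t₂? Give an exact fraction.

t₁ = (6 + 27/6)/2 = 21/4.
t₂ = (21/4 + 27/(21/4))/2 = 291/56.

291/56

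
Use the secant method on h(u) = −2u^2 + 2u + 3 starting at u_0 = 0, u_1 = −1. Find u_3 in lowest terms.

−9/11

h(0) = 3, h(−1) = −1. u_2 = (−1) − (−1)·((−1) − 0)/((−1) − 3) = −3/4.
h(−1) = −1, h(−3/4) = 3/8. u_3 = (−3/4) − (3/8)·((−3/4) − (−1))/((3/8) − (−1)) = −9/11.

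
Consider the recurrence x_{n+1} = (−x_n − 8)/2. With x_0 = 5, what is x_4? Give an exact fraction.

−35/16

x_1 = (−5 − 8)/2 = −13/2.
x_2 = (−(−13/2) − 8)/2 = −3/4.
x_3 = (−(−3/4) − 8)/2 = −29/8.
x_4 = (−(−29/8) − 8)/2 = −35/16.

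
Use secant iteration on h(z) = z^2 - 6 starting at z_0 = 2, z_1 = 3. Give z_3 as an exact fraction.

h(2) = -2, h(3) = 3. z_2 = 3 - 3·(3 - 2)/(3 - (-2)) = 12/5.
h(3) = 3, h(12/5) = -6/25. z_3 = (12/5) - (-6/25)·((12/5) - 3)/((-6/25) - 3) = 22/9.

22/9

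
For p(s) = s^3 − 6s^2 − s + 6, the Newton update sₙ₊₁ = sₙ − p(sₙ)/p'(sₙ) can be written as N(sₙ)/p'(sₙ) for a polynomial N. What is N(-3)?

p'(s) = 3s^2 − 12s − 1.
N(s) = s·p'(s) − p(s) = s·(3s^2 − 12s − 1) − (s^3 − 6s^2 − s + 6) = 2s^3 − 6s^2 − 6.
N(-3) = −114.

−114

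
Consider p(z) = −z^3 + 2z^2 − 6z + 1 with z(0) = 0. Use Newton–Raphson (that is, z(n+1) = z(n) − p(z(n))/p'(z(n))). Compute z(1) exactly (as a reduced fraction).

1/6

p'(z) = −3z^2 + 4z − 6.
p(0) = 1, p'(0) = −6, so z(1) = 0 − 1/(−6) = 1/6.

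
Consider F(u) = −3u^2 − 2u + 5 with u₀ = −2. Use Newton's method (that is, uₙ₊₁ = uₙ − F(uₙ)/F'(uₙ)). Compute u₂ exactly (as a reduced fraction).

−1367/820

F'(u) = −6u − 2.
F(−2) = −3, F'(−2) = 10, so u₁ = (−2) − (−3)/10 = −17/10.
F(−17/10) = −27/100, F'(−17/10) = 41/5, so u₂ = (−17/10) − (−27/100)/(41/5) = −1367/820.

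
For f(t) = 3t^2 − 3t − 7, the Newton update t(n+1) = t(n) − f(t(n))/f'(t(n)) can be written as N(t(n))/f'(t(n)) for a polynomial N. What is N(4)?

55

f'(t) = 6t − 3.
N(t) = t·f'(t) − f(t) = t·(6t − 3) − (3t^2 − 3t − 7) = 3t^2 + 7.
N(4) = 55.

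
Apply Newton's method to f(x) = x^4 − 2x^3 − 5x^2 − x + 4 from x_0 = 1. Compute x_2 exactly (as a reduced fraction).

f'(x) = 4x^3 − 6x^2 − 10x − 1.
f(1) = −3, f'(1) = −13, so x_1 = 1 − (−3)/(−13) = 10/13.
f(10/13) = −8226/28561, f'(10/13) = −22897/2197, so x_2 = (10/13) − (−8226/28561)/(−22897/2197) = 220744/297661.

220744/297661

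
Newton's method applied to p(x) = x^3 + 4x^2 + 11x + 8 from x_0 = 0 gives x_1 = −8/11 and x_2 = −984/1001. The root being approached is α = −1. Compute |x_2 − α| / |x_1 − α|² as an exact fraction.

187/819

x_1 − α = −8/11 − (−1) = −8/11 + 1 = 3/11, so |x_1 − α| = 3/11.
x_2 − α = −984/1001 − (−1) = −984/1001 + 1 = 17/1001, so |x_2 − α| = 17/1001.
|x_1 − α|² = 9/121.
Ratio = (17/1001) / (9/121) = 187/819.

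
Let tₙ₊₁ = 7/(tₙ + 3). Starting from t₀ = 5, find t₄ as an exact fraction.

1043/664

t₁ = 7/(5 + 3) = 7/8.
t₂ = 7/(7/8 + 3) = 56/31.
t₃ = 7/(56/31 + 3) = 217/149.
t₄ = 7/(217/149 + 3) = 1043/664.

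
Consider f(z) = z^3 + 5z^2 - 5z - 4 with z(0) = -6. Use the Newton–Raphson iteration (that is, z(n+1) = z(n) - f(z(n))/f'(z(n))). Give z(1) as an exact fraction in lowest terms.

-248/43

f'(z) = 3z^2 + 10z - 5.
f(-6) = -10, f'(-6) = 43, so z(1) = (-6) - (-10)/43 = -248/43.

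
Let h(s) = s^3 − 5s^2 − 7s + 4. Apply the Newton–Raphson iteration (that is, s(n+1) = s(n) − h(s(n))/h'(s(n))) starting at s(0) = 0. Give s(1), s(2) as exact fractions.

s(1) = 4/7, s(2) = 1804/4025

h'(s) = 3s^2 − 10s − 7.
h(0) = 4, h'(0) = −7, so s(1) = 0 − 4/(−7) = 4/7.
h(4/7) = −496/343, h'(4/7) = −575/49, so s(2) = (4/7) − (−496/343)/(−575/49) = 1804/4025.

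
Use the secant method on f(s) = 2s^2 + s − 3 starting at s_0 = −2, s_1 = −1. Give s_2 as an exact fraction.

f(−2) = 3, f(−1) = −2. s_2 = (−1) − (−2)·((−1) − (−2))/((−2) − 3) = −7/5.

−7/5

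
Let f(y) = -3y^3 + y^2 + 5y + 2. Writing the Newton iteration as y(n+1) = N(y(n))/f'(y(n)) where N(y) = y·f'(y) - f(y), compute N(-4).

f'(y) = -9y^2 + 2y + 5.
N(y) = y·f'(y) - f(y) = y·(-9y^2 + 2y + 5) - (-3y^3 + y^2 + 5y + 2) = -6y^3 + y^2 - 2.
N(-4) = 398.

398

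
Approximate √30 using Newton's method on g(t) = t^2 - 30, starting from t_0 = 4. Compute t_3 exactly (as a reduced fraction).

g'(t) = 2t.
g(4) = -14, g'(4) = 8, so t_1 = 4 - (-14)/8 = 23/4.
g(23/4) = 49/16, g'(23/4) = 23/2, so t_2 = (23/4) - (49/16)/(23/2) = 1009/184.
g(1009/184) = 2401/33856, g'(1009/184) = 1009/92, so t_3 = (1009/184) - (2401/33856)/(1009/92) = 2033761/371312.

2033761/371312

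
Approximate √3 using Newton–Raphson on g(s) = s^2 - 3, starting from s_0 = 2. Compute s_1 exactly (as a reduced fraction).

g'(s) = 2s.
g(2) = 1, g'(2) = 4, so s_1 = 2 - 1/4 = 7/4.

7/4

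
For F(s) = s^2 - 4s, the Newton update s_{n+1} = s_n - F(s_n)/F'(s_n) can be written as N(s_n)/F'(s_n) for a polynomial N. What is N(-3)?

9

F'(s) = 2s - 4.
N(s) = s·F'(s) - F(s) = s·(2s - 4) - (s^2 - 4s) = s^2.
N(-3) = 9.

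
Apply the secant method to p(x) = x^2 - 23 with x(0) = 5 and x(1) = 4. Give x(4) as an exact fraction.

p(5) = 2, p(4) = -7. x(2) = 4 - (-7)·(4 - 5)/((-7) - 2) = 43/9.
p(4) = -7, p(43/9) = -14/81. x(3) = (43/9) - (-14/81)·((43/9) - 4)/((-14/81) - (-7)) = 379/79.
p(43/9) = -14/81, p(379/79) = 98/6241. x(4) = (379/79) - (98/6241)·((379/79) - (43/9))/((98/6241) - (-14/81)) = 16325/3404.

16325/3404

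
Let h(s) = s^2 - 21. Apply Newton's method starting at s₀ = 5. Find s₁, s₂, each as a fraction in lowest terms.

h'(s) = 2s.
h(5) = 4, h'(5) = 10, so s₁ = 5 - 4/10 = 23/5.
h(23/5) = 4/25, h'(23/5) = 46/5, so s₂ = (23/5) - (4/25)/(46/5) = 527/115.

s₁ = 23/5, s₂ = 527/115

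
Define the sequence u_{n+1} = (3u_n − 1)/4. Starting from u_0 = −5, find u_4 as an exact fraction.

−145/64

u_1 = (3·(−5) − 1)/4 = −4.
u_2 = (3·(−4) − 1)/4 = −13/4.
u_3 = (3·(−13/4) − 1)/4 = −43/16.
u_4 = (3·(−43/16) − 1)/4 = −145/64.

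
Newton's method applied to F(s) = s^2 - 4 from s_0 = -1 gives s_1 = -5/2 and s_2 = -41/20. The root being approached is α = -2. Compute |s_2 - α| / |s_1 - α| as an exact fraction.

1/10

s_1 - α = -5/2 - (-2) = -5/2 + 2 = -1/2, so |s_1 - α| = 1/2.
s_2 - α = -41/20 - (-2) = -41/20 + 2 = -1/20, so |s_2 - α| = 1/20.
Ratio = (1/20) / (1/2) = 1/10.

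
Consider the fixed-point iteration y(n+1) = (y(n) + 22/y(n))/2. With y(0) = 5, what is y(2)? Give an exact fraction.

y(1) = (5 + 22/5)/2 = 47/10.
y(2) = (47/10 + 22/(47/10))/2 = 4409/940.

4409/940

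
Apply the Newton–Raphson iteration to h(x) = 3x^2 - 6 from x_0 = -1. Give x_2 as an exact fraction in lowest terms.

-17/12

h'(x) = 6x.
h(-1) = -3, h'(-1) = -6, so x_1 = (-1) - (-3)/(-6) = -3/2.
h(-3/2) = 3/4, h'(-3/2) = -9, so x_2 = (-3/2) - (3/4)/(-9) = -17/12.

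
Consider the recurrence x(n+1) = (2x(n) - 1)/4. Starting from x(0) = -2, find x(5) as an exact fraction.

x(1) = (2·(-2) - 1)/4 = -5/4.
x(2) = (2·(-5/4) - 1)/4 = -7/8.
x(3) = (2·(-7/8) - 1)/4 = -11/16.
x(4) = (2·(-11/16) - 1)/4 = -19/32.
x(5) = (2·(-19/32) - 1)/4 = -35/64.

-35/64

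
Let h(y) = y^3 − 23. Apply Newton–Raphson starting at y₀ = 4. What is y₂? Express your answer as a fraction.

4714759/1641672

h'(y) = 3y^2.
h(4) = 41, h'(4) = 48, so y₁ = 4 − 41/48 = 151/48.
h(151/48) = 899335/110592, h'(151/48) = 22801/768, so y₂ = (151/48) − (899335/110592)/(22801/768) = 4714759/1641672.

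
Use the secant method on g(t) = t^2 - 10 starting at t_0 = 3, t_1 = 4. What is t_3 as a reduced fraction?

g(3) = -1, g(4) = 6. t_2 = 4 - 6·(4 - 3)/(6 - (-1)) = 22/7.
g(4) = 6, g(22/7) = -6/49. t_3 = (22/7) - (-6/49)·((22/7) - 4)/((-6/49) - 6) = 79/25.

79/25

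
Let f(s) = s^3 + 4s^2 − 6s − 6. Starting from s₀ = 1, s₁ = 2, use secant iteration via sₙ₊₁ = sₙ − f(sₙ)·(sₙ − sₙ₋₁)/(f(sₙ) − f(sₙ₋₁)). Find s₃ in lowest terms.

2467/1487

f(1) = −7, f(2) = 6. s₂ = 2 − 6·(2 − 1)/(6 − (−7)) = 20/13.
f(2) = 6, f(20/13) = −4662/2197. s₃ = (20/13) − (−4662/2197)·((20/13) − 2)/((−4662/2197) − 6) = 2467/1487.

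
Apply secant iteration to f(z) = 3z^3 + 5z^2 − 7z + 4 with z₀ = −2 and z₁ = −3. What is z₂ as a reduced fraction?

f(−2) = 14, f(−3) = −11. z₂ = (−3) − (−11)·((−3) − (−2))/((−11) − 14) = −64/25.

−64/25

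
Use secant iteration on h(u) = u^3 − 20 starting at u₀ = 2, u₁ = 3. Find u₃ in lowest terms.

23270/8599

h(2) = −12, h(3) = 7. u₂ = 3 − 7·(3 − 2)/(7 − (−12)) = 50/19.
h(3) = 7, h(50/19) = −12180/6859. u₃ = (50/19) − (−12180/6859)·((50/19) − 3)/((−12180/6859) − 7) = 23270/8599.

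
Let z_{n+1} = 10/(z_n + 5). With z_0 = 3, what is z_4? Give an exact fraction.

z_1 = 10/(3 + 5) = 5/4.
z_2 = 10/(5/4 + 5) = 8/5.
z_3 = 10/(8/5 + 5) = 50/33.
z_4 = 10/(50/33 + 5) = 66/43.

66/43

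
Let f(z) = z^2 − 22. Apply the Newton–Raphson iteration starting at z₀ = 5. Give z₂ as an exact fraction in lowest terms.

4409/940

f'(z) = 2z.
f(5) = 3, f'(5) = 10, so z₁ = 5 − 3/10 = 47/10.
f(47/10) = 9/100, f'(47/10) = 47/5, so z₂ = (47/10) − (9/100)/(47/5) = 4409/940.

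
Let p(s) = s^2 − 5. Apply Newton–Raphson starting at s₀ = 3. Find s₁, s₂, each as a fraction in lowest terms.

s₁ = 7/3, s₂ = 47/21

p'(s) = 2s.
p(3) = 4, p'(3) = 6, so s₁ = 3 − 4/6 = 7/3.
p(7/3) = 4/9, p'(7/3) = 14/3, so s₂ = (7/3) − (4/9)/(14/3) = 47/21.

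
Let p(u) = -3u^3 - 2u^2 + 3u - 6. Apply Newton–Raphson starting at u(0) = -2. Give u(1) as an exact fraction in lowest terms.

p'(u) = -9u^2 - 4u + 3.
p(-2) = 4, p'(-2) = -25, so u(1) = (-2) - 4/(-25) = -46/25.

-46/25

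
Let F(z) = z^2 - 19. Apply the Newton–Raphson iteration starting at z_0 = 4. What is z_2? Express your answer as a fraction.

F'(z) = 2z.
F(4) = -3, F'(4) = 8, so z_1 = 4 - (-3)/8 = 35/8.
F(35/8) = 9/64, F'(35/8) = 35/4, so z_2 = (35/8) - (9/64)/(35/4) = 2441/560.

2441/560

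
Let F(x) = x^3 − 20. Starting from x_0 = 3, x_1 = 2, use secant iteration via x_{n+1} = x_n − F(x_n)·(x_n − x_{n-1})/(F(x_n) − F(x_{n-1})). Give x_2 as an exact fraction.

50/19

F(3) = 7, F(2) = −12. x_2 = 2 − (−12)·(2 − 3)/((−12) − 7) = 50/19.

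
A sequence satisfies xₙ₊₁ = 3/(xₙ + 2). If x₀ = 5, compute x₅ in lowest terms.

483/487

x₁ = 3/(5 + 2) = 3/7.
x₂ = 3/(3/7 + 2) = 21/17.
x₃ = 3/(21/17 + 2) = 51/55.
x₄ = 3/(51/55 + 2) = 165/161.
x₅ = 3/(165/161 + 2) = 483/487.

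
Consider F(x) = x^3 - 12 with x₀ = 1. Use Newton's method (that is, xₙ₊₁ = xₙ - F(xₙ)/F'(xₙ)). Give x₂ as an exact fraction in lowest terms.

1453/441

F'(x) = 3x^2.
F(1) = -11, F'(1) = 3, so x₁ = 1 - (-11)/3 = 14/3.
F(14/3) = 2420/27, F'(14/3) = 196/3, so x₂ = (14/3) - (2420/27)/(196/3) = 1453/441.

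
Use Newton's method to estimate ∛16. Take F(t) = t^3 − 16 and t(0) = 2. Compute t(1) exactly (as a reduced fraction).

8/3

F'(t) = 3t^2.
F(2) = −8, F'(2) = 12, so t(1) = 2 − (−8)/12 = 8/3.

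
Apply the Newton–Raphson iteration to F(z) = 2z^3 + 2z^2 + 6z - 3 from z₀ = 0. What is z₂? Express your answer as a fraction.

F'(z) = 6z^2 + 4z + 6.
F(0) = -3, F'(0) = 6, so z₁ = 0 - (-3)/6 = 1/2.
F(1/2) = 3/4, F'(1/2) = 19/2, so z₂ = (1/2) - (3/4)/(19/2) = 8/19.

8/19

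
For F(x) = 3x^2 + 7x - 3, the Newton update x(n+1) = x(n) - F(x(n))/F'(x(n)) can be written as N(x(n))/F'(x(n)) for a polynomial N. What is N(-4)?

F'(x) = 6x + 7.
N(x) = x·F'(x) - F(x) = x·(6x + 7) - (3x^2 + 7x - 3) = 3x^2 + 3.
N(-4) = 51.

51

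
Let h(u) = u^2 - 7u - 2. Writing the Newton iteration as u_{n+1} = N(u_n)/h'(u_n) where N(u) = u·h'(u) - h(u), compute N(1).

3

h'(u) = 2u - 7.
N(u) = u·h'(u) - h(u) = u·(2u - 7) - (u^2 - 7u - 2) = u^2 + 2.
N(1) = 3.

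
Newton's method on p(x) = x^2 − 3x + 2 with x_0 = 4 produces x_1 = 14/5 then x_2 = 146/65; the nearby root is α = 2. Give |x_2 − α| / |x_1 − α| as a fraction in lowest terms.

4/13

x_1 − α = 14/5 − 2 = 4/5, so |x_1 − α| = 4/5.
x_2 − α = 146/65 − 2 = 16/65, so |x_2 − α| = 16/65.
Ratio = (16/65) / (4/5) = 4/13.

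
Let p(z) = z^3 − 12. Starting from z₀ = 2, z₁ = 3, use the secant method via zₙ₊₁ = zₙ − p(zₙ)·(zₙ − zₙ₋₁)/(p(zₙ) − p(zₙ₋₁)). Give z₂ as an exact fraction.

42/19

p(2) = −4, p(3) = 15. z₂ = 3 − 15·(3 − 2)/(15 − (−4)) = 42/19.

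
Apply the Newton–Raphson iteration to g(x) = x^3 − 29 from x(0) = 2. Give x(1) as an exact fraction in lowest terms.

g'(x) = 3x^2.
g(2) = −21, g'(2) = 12, so x(1) = 2 − (−21)/12 = 15/4.

15/4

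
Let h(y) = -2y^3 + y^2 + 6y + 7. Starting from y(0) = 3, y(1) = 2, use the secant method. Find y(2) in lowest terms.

h(3) = -20, h(2) = 7. y(2) = 2 - 7·(2 - 3)/(7 - (-20)) = 61/27.

61/27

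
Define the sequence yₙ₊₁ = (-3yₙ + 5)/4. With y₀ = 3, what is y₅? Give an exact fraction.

y₁ = (-3·3 + 5)/4 = -1.
y₂ = (-3·(-1) + 5)/4 = 2.
y₃ = (-3·2 + 5)/4 = -1/4.
y₄ = (-3·(-1/4) + 5)/4 = 23/16.
y₅ = (-3·(23/16) + 5)/4 = 11/64.

11/64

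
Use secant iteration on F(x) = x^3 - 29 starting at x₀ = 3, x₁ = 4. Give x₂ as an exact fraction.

F(3) = -2, F(4) = 35. x₂ = 4 - 35·(4 - 3)/(35 - (-2)) = 113/37.

113/37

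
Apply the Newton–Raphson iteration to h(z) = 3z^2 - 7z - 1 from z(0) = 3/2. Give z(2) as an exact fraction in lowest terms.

2947/1040

h'(z) = 6z - 7.
h(3/2) = -19/4, h'(3/2) = 2, so z(1) = (3/2) - (-19/4)/2 = 31/8.
h(31/8) = 1083/64, h'(31/8) = 65/4, so z(2) = (31/8) - (1083/64)/(65/4) = 2947/1040.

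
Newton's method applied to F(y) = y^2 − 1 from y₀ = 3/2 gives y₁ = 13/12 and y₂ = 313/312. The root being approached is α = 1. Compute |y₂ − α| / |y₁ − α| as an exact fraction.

y₁ − α = 13/12 − 1 = 1/12, so |y₁ − α| = 1/12.
y₂ − α = 313/312 − 1 = 1/312, so |y₂ − α| = 1/312.
Ratio = (1/312) / (1/12) = 1/26.

1/26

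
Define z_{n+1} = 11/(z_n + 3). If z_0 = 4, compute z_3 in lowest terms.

352/173

z_1 = 11/(4 + 3) = 11/7.
z_2 = 11/(11/7 + 3) = 77/32.
z_3 = 11/(77/32 + 3) = 352/173.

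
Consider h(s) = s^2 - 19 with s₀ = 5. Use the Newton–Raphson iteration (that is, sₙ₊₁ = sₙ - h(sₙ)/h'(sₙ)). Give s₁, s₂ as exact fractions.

h'(s) = 2s.
h(5) = 6, h'(5) = 10, so s₁ = 5 - 6/10 = 22/5.
h(22/5) = 9/25, h'(22/5) = 44/5, so s₂ = (22/5) - (9/25)/(44/5) = 959/220.

s₁ = 22/5, s₂ = 959/220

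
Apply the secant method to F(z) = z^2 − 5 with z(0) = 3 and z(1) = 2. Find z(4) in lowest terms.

F(3) = 4, F(2) = −1. z(2) = 2 − (−1)·(2 − 3)/((−1) − 4) = 11/5.
F(2) = −1, F(11/5) = −4/25. z(3) = (11/5) − (−4/25)·((11/5) − 2)/((−4/25) − (−1)) = 47/21.
F(11/5) = −4/25, F(47/21) = 4/441. z(4) = (47/21) − (4/441)·((47/21) − (11/5))/((4/441) − (−4/25)) = 521/233.

521/233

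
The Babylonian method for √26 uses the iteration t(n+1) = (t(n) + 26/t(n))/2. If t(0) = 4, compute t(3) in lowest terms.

t(1) = (4 + 26/4)/2 = 21/4.
t(2) = (21/4 + 26/(21/4))/2 = 857/168.
t(3) = (857/168 + 26/(857/168))/2 = 1468273/287952.

1468273/287952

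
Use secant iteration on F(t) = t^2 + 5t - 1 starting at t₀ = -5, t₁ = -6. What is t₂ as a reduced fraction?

-31/6

F(-5) = -1, F(-6) = 5. t₂ = (-6) - 5·((-6) - (-5))/(5 - (-1)) = -31/6.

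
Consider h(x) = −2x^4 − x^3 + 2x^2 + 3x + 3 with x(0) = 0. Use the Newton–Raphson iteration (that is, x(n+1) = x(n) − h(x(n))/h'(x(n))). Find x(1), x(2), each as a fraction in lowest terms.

h'(x) = −8x^3 − 3x^2 + 4x + 3.
h(0) = 3, h'(0) = 3, so x(1) = 0 − 3/3 = −1.
h(−1) = 1, h'(−1) = 4, so x(2) = (−1) − 1/4 = −5/4.

x(1) = −1, x(2) = −5/4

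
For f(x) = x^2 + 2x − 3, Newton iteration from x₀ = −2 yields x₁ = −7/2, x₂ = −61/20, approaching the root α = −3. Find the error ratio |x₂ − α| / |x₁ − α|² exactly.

1/5

x₁ − α = −7/2 − (−3) = −7/2 + 3 = −1/2, so |x₁ − α| = 1/2.
x₂ − α = −61/20 − (−3) = −61/20 + 3 = −1/20, so |x₂ − α| = 1/20.
|x₁ − α|² = 1/4.
Ratio = (1/20) / (1/4) = 1/5.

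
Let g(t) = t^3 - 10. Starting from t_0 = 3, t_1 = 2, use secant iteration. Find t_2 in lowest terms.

g(3) = 17, g(2) = -2. t_2 = 2 - (-2)·(2 - 3)/((-2) - 17) = 40/19.

40/19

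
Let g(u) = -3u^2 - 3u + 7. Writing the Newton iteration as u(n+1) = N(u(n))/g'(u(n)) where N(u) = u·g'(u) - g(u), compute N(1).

g'(u) = -6u - 3.
N(u) = u·g'(u) - g(u) = u·(-6u - 3) - (-3u^2 - 3u + 7) = -3u^2 - 7.
N(1) = -10.

-10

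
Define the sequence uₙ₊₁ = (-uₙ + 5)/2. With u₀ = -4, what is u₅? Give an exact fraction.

59/32

u₁ = (-(-4) + 5)/2 = 9/2.
u₂ = (-(9/2) + 5)/2 = 1/4.
u₃ = (-(1/4) + 5)/2 = 19/8.
u₄ = (-(19/8) + 5)/2 = 21/16.
u₅ = (-(21/16) + 5)/2 = 59/32.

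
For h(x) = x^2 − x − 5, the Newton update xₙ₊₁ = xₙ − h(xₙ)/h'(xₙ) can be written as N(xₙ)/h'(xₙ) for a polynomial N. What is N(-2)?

h'(x) = 2x − 1.
N(x) = x·h'(x) − h(x) = x·(2x − 1) − (x^2 − x − 5) = x^2 + 5.
N(-2) = 9.

9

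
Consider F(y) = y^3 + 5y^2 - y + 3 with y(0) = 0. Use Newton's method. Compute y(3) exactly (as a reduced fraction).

F'(y) = 3y^2 + 10y - 1.
F(0) = 3, F'(0) = -1, so y(1) = 0 - 3/(-1) = 3.
F(3) = 72, F'(3) = 56, so y(2) = 3 - 72/56 = 12/7.
F(12/7) = 7209/343, F'(12/7) = 1223/49, so y(3) = (12/7) - (7209/343)/(1223/49) = 7467/8561.

7467/8561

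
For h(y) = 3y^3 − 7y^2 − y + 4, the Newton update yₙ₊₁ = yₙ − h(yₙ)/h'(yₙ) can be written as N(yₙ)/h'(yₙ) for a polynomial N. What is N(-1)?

h'(y) = 9y^2 − 14y − 1.
N(y) = y·h'(y) − h(y) = y·(9y^2 − 14y − 1) − (3y^3 − 7y^2 − y + 4) = 6y^3 − 7y^2 − 4.
N(-1) = −17.

−17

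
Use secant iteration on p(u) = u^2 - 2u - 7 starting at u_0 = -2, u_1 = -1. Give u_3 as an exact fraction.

-11/6

p(-2) = 1, p(-1) = -4. u_2 = (-1) - (-4)·((-1) - (-2))/((-4) - 1) = -9/5.
p(-1) = -4, p(-9/5) = -4/25. u_3 = (-9/5) - (-4/25)·((-9/5) - (-1))/((-4/25) - (-4)) = -11/6.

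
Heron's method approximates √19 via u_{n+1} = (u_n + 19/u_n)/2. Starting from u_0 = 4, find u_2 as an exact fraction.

2441/560

u_1 = (4 + 19/4)/2 = 35/8.
u_2 = (35/8 + 19/(35/8))/2 = 2441/560.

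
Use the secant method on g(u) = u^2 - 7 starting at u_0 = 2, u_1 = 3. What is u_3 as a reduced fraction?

g(2) = -3, g(3) = 2. u_2 = 3 - 2·(3 - 2)/(2 - (-3)) = 13/5.
g(3) = 2, g(13/5) = -6/25. u_3 = (13/5) - (-6/25)·((13/5) - 3)/((-6/25) - 2) = 37/14.

37/14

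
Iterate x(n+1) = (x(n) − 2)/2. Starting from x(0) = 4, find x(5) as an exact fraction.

x(1) = (4 − 2)/2 = 1.
x(2) = (1 − 2)/2 = −1/2.
x(3) = ((−1/2) − 2)/2 = −5/4.
x(4) = ((−5/4) − 2)/2 = −13/8.
x(5) = ((−13/8) − 2)/2 = −29/16.

−29/16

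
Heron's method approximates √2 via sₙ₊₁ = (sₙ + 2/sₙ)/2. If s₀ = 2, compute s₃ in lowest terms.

s₁ = (2 + 2/2)/2 = 3/2.
s₂ = (3/2 + 2/(3/2))/2 = 17/12.
s₃ = (17/12 + 2/(17/12))/2 = 577/408.

577/408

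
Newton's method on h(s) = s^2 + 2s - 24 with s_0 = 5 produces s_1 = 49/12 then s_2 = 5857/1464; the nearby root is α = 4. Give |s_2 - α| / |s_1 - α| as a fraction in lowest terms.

1/122

s_1 - α = 49/12 - 4 = 1/12, so |s_1 - α| = 1/12.
s_2 - α = 5857/1464 - 4 = 1/1464, so |s_2 - α| = 1/1464.
Ratio = (1/1464) / (1/12) = 1/122.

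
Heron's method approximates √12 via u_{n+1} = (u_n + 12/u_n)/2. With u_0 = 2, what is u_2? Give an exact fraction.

u_1 = (2 + 12/2)/2 = 4.
u_2 = (4 + 12/4)/2 = 7/2.

7/2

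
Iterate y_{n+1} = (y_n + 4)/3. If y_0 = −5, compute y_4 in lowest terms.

y_1 = ((−5) + 4)/3 = −1/3.
y_2 = ((−1/3) + 4)/3 = 11/9.
y_3 = ((11/9) + 4)/3 = 47/27.
y_4 = ((47/27) + 4)/3 = 155/81.

155/81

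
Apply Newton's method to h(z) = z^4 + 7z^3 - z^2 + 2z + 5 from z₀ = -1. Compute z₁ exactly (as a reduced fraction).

-17/21

h'(z) = 4z^3 + 21z^2 - 2z + 2.
h(-1) = -4, h'(-1) = 21, so z₁ = (-1) - (-4)/21 = -17/21.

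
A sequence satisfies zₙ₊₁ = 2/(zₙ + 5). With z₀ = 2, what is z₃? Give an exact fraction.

z₁ = 2/(2 + 5) = 2/7.
z₂ = 2/(2/7 + 5) = 14/37.
z₃ = 2/(14/37 + 5) = 74/199.

74/199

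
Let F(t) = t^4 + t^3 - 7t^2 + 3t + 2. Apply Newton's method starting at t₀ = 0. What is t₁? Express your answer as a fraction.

-2/3

F'(t) = 4t^3 + 3t^2 - 14t + 3.
F(0) = 2, F'(0) = 3, so t₁ = 0 - 2/3 = -2/3.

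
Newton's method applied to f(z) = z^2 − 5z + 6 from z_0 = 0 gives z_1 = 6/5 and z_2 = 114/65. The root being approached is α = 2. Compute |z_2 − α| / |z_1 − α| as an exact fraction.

4/13

z_1 − α = 6/5 − 2 = −4/5, so |z_1 − α| = 4/5.
z_2 − α = 114/65 − 2 = −16/65, so |z_2 − α| = 16/65.
Ratio = (16/65) / (4/5) = 4/13.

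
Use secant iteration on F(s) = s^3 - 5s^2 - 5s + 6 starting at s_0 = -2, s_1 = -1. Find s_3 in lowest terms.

-4462/3017

F(-2) = -12, F(-1) = 5. s_2 = (-1) - 5·((-1) - (-2))/(5 - (-12)) = -22/17.
F(-1) = 5, F(-22/17) = 9480/4913. s_3 = (-22/17) - (9480/4913)·((-22/17) - (-1))/((9480/4913) - 5) = -4462/3017.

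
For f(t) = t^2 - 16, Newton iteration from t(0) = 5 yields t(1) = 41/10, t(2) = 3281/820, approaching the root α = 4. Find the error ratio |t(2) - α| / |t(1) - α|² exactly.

5/41

t(1) - α = 41/10 - 4 = 1/10, so |t(1) - α| = 1/10.
t(2) - α = 3281/820 - 4 = 1/820, so |t(2) - α| = 1/820.
|t(1) - α|² = 1/100.
Ratio = (1/820) / (1/100) = 5/41.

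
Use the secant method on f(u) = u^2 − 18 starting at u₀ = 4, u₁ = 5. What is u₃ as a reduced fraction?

f(4) = −2, f(5) = 7. u₂ = 5 − 7·(5 − 4)/(7 − (−2)) = 38/9.
f(5) = 7, f(38/9) = −14/81. u₃ = (38/9) − (−14/81)·((38/9) − 5)/((−14/81) − 7) = 352/83.

352/83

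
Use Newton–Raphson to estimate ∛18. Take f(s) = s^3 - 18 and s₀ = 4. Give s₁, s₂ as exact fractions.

s₁ = 73/24, s₂ = 513433/191844

f'(s) = 3s^2.
f(4) = 46, f'(4) = 48, so s₁ = 4 - 46/48 = 73/24.
f(73/24) = 140185/13824, f'(73/24) = 5329/192, so s₂ = (73/24) - (140185/13824)/(5329/192) = 513433/191844.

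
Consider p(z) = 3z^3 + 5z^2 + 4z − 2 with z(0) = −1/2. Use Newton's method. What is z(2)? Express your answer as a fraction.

7/6

p'(z) = 9z^2 + 10z + 4.
p(−1/2) = −25/8, p'(−1/2) = 5/4, so z(1) = (−1/2) − (−25/8)/(5/4) = 2.
p(2) = 50, p'(2) = 60, so z(2) = 2 − 50/60 = 7/6.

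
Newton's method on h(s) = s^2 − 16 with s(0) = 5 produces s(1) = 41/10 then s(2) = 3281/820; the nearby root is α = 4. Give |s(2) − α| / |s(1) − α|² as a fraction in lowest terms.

s(1) − α = 41/10 − 4 = 1/10, so |s(1) − α| = 1/10.
s(2) − α = 3281/820 − 4 = 1/820, so |s(2) − α| = 1/820.
|s(1) − α|² = 1/100.
Ratio = (1/820) / (1/100) = 5/41.

5/41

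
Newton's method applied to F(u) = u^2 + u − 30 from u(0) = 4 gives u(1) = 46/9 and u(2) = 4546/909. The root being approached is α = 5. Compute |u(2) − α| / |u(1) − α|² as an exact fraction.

9/101

u(1) − α = 46/9 − 5 = 1/9, so |u(1) − α| = 1/9.
u(2) − α = 4546/909 − 5 = 1/909, so |u(2) − α| = 1/909.
|u(1) − α|² = 1/81.
Ratio = (1/909) / (1/81) = 9/101.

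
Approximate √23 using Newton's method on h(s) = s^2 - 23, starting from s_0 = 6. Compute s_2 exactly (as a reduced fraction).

h'(s) = 2s.
h(6) = 13, h'(6) = 12, so s_1 = 6 - 13/12 = 59/12.
h(59/12) = 169/144, h'(59/12) = 59/6, so s_2 = (59/12) - (169/144)/(59/6) = 6793/1416.

6793/1416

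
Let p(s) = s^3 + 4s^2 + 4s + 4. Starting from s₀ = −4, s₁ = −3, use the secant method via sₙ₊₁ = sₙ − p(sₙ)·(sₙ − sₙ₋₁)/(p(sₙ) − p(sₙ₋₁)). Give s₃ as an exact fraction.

−3916/1249

p(−4) = −12, p(−3) = 1. s₂ = (−3) − 1·((−3) − (−4))/(1 − (−12)) = −40/13.
p(−3) = 1, p(−40/13) = 948/2197. s₃ = (−40/13) − (948/2197)·((−40/13) − (−3))/((948/2197) − 1) = −3916/1249.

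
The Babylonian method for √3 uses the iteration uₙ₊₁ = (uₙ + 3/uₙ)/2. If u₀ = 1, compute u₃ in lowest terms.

u₁ = (1 + 3/1)/2 = 2.
u₂ = (2 + 3/2)/2 = 7/4.
u₃ = (7/4 + 3/(7/4))/2 = 97/56.

97/56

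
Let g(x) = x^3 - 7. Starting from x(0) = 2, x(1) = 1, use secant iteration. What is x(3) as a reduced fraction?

201/103

g(2) = 1, g(1) = -6. x(2) = 1 - (-6)·(1 - 2)/((-6) - 1) = 13/7.
g(1) = -6, g(13/7) = -204/343. x(3) = (13/7) - (-204/343)·((13/7) - 1)/((-204/343) - (-6)) = 201/103.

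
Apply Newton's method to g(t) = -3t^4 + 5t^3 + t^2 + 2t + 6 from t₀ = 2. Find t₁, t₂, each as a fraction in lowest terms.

t₁ = 11/5, t₂ = 65944/30485

g'(t) = -12t^3 + 15t^2 + 2t + 2.
g(2) = 6, g'(2) = -30, so t₁ = 2 - 6/(-30) = 11/5.
g(11/5) = -1123/625, g'(11/5) = -6097/125, so t₂ = (11/5) - (-1123/625)/(-6097/125) = 65944/30485.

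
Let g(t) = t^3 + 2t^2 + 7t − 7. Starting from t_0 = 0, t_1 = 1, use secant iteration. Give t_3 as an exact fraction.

959/1259

g(0) = −7, g(1) = 3. t_2 = 1 − 3·(1 − 0)/(3 − (−7)) = 7/10.
g(1) = 3, g(7/10) = −777/1000. t_3 = (7/10) − (−777/1000)·((7/10) − 1)/((−777/1000) − 3) = 959/1259.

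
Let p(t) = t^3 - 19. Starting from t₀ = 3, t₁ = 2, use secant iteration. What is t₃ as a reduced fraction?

15385/5707

p(3) = 8, p(2) = -11. t₂ = 2 - (-11)·(2 - 3)/((-11) - 8) = 49/19.
p(2) = -11, p(49/19) = -12672/6859. t₃ = (49/19) - (-12672/6859)·((49/19) - 2)/((-12672/6859) - (-11)) = 15385/5707.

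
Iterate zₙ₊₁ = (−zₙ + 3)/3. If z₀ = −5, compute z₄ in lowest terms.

z₁ = (−(−5) + 3)/3 = 8/3.
z₂ = (−(8/3) + 3)/3 = 1/9.
z₃ = (−(1/9) + 3)/3 = 26/27.
z₄ = (−(26/27) + 3)/3 = 55/81.

55/81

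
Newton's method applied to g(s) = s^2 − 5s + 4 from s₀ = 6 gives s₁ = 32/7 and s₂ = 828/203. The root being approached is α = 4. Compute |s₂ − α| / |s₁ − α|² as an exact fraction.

7/29

s₁ − α = 32/7 − 4 = 4/7, so |s₁ − α| = 4/7.
s₂ − α = 828/203 − 4 = 16/203, so |s₂ − α| = 16/203.
|s₁ − α|² = 16/49.
Ratio = (16/203) / (16/49) = 7/29.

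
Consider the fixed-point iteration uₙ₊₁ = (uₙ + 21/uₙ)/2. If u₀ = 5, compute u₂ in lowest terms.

u₁ = (5 + 21/5)/2 = 23/5.
u₂ = (23/5 + 21/(23/5))/2 = 527/115.

527/115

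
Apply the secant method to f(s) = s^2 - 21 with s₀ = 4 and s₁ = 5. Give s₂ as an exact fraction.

f(4) = -5, f(5) = 4. s₂ = 5 - 4·(5 - 4)/(4 - (-5)) = 41/9.

41/9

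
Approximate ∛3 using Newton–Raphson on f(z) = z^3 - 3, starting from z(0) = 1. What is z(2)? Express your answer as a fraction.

f'(z) = 3z^2.
f(1) = -2, f'(1) = 3, so z(1) = 1 - (-2)/3 = 5/3.
f(5/3) = 44/27, f'(5/3) = 25/3, so z(2) = (5/3) - (44/27)/(25/3) = 331/225.

331/225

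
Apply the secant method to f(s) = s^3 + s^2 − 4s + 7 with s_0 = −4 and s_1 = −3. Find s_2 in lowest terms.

f(−4) = −25, f(−3) = 1. s_2 = (−3) − 1·((−3) − (−4))/(1 − (−25)) = −79/26.

−79/26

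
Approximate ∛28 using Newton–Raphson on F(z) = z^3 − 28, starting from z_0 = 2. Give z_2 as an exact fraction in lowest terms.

3418/1089

F'(z) = 3z^2.
F(2) = −20, F'(2) = 12, so z_1 = 2 − (−20)/12 = 11/3.
F(11/3) = 575/27, F'(11/3) = 121/3, so z_2 = (11/3) − (575/27)/(121/3) = 3418/1089.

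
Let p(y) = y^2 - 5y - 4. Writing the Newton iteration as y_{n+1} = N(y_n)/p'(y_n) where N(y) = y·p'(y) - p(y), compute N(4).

20

p'(y) = 2y - 5.
N(y) = y·p'(y) - p(y) = y·(2y - 5) - (y^2 - 5y - 4) = y^2 + 4.
N(4) = 20.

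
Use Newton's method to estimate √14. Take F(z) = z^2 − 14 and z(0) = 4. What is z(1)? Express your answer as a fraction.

F'(z) = 2z.
F(4) = 2, F'(4) = 8, so z(1) = 4 − 2/8 = 15/4.

15/4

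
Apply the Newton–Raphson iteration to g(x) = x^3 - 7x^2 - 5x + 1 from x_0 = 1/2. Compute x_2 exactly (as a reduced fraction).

g'(x) = 3x^2 - 14x - 5.
g(1/2) = -25/8, g'(1/2) = -45/4, so x_1 = (1/2) - (-25/8)/(-45/4) = 2/9.
g(2/9) = -325/729, g'(2/9) = -215/27, so x_2 = (2/9) - (-325/729)/(-215/27) = 193/1161.

193/1161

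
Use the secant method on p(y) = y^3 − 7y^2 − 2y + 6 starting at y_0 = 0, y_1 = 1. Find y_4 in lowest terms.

5476479/6535871

p(0) = 6, p(1) = −2. y_2 = 1 − (−2)·(1 − 0)/((−2) − 6) = 3/4.
p(1) = −2, p(3/4) = 63/64. y_3 = (3/4) − (63/64)·((3/4) − 1)/((63/64) − (−2)) = 159/191.
p(3/4) = 63/64, p(159/191) = 425250/6967871. y_4 = (159/191) − (425250/6967871)·((159/191) − (3/4))/((425250/6967871) − (63/64)) = 5476479/6535871.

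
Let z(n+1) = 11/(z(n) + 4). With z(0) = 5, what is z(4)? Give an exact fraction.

z(1) = 11/(5 + 4) = 11/9.
z(2) = 11/(11/9 + 4) = 99/47.
z(3) = 11/(99/47 + 4) = 517/287.
z(4) = 11/(517/287 + 4) = 3157/1665.

3157/1665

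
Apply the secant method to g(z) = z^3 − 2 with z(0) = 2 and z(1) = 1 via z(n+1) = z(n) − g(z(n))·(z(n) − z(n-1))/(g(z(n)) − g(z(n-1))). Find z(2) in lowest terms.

8/7

g(2) = 6, g(1) = −1. z(2) = 1 − (−1)·(1 − 2)/((−1) − 6) = 8/7.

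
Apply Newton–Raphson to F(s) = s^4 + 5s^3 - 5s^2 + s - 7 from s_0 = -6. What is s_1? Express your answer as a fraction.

-1555/263

F'(s) = 4s^3 + 15s^2 - 10s + 1.
F(-6) = 23, F'(-6) = -263, so s_1 = (-6) - 23/(-263) = -1555/263.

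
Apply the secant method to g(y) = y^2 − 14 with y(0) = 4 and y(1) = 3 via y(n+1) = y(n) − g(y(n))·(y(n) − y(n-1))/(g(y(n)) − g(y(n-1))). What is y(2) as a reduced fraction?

g(4) = 2, g(3) = −5. y(2) = 3 − (−5)·(3 − 4)/((−5) − 2) = 26/7.

26/7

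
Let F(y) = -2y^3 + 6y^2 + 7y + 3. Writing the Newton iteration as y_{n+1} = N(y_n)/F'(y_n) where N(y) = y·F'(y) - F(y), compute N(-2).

53

F'(y) = -6y^2 + 12y + 7.
N(y) = y·F'(y) - F(y) = y·(-6y^2 + 12y + 7) - (-2y^3 + 6y^2 + 7y + 3) = -4y^3 + 6y^2 - 3.
N(-2) = 53.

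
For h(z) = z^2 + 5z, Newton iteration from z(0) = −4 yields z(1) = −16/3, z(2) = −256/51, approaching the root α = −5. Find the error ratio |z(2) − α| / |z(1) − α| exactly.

z(1) − α = −16/3 − (−5) = −16/3 + 5 = −1/3, so |z(1) − α| = 1/3.
z(2) − α = −256/51 − (−5) = −256/51 + 5 = −1/51, so |z(2) − α| = 1/51.
Ratio = (1/51) / (1/3) = 1/17.

1/17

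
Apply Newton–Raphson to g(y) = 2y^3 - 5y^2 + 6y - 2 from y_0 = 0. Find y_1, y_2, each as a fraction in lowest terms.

y_1 = 1/3, y_2 = 43/90

g'(y) = 6y^2 - 10y + 6.
g(0) = -2, g'(0) = 6, so y_1 = 0 - (-2)/6 = 1/3.
g(1/3) = -13/27, g'(1/3) = 10/3, so y_2 = (1/3) - (-13/27)/(10/3) = 43/90.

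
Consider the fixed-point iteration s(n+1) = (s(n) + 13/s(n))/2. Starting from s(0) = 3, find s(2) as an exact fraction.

119/33

s(1) = (3 + 13/3)/2 = 11/3.
s(2) = (11/3 + 13/(11/3))/2 = 119/33.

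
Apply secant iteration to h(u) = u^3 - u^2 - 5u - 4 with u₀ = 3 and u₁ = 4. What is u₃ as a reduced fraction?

h(3) = -1, h(4) = 24. u₂ = 4 - 24·(4 - 3)/(24 - (-1)) = 76/25.
h(4) = 24, h(76/25) = -5424/15625. u₃ = (76/25) - (-5424/15625)·((76/25) - 4)/((-5424/15625) - 24) = 48404/15851.

48404/15851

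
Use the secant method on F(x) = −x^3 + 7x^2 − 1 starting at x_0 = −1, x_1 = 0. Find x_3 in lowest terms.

F(−1) = 7, F(0) = −1. x_2 = 0 − (−1)·(0 − (−1))/((−1) − 7) = −1/8.
F(0) = −1, F(−1/8) = −455/512. x_3 = (−1/8) − (−455/512)·((−1/8) − 0)/((−455/512) − (−1)) = −64/57.

−64/57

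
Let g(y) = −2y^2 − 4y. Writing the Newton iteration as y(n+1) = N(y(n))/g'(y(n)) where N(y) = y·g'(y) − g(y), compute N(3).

g'(y) = −4y − 4.
N(y) = y·g'(y) − g(y) = y·(−4y − 4) − (−2y^2 − 4y) = −2y^2.
N(3) = −18.

−18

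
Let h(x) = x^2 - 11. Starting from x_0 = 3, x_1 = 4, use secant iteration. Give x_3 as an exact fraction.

169/51

h(3) = -2, h(4) = 5. x_2 = 4 - 5·(4 - 3)/(5 - (-2)) = 23/7.
h(4) = 5, h(23/7) = -10/49. x_3 = (23/7) - (-10/49)·((23/7) - 4)/((-10/49) - 5) = 169/51.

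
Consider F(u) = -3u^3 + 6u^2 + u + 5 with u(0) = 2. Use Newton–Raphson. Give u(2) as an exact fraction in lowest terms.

97483/39820

F'(u) = -9u^2 + 12u + 1.
F(2) = 7, F'(2) = -11, so u(1) = 2 - 7/(-11) = 29/11.
F(29/11) = -7497/1331, F'(29/11) = -3620/121, so u(2) = (29/11) - (-7497/1331)/(-3620/121) = 97483/39820.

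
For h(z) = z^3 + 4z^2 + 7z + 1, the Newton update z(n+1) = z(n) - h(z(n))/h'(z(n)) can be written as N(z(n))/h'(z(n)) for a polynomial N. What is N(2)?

h'(z) = 3z^2 + 8z + 7.
N(z) = z·h'(z) - h(z) = z·(3z^2 + 8z + 7) - (z^3 + 4z^2 + 7z + 1) = 2z^3 + 4z^2 - 1.
N(2) = 31.

31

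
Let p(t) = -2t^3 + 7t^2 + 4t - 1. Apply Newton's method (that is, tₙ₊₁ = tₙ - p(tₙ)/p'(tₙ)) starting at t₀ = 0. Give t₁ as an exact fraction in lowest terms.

p'(t) = -6t^2 + 14t + 4.
p(0) = -1, p'(0) = 4, so t₁ = 0 - (-1)/4 = 1/4.

1/4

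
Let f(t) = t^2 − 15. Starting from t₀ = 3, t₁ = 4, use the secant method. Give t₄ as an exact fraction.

1921/496

f(3) = −6, f(4) = 1. t₂ = 4 − 1·(4 − 3)/(1 − (−6)) = 27/7.
f(4) = 1, f(27/7) = −6/49. t₃ = (27/7) − (−6/49)·((27/7) − 4)/((−6/49) − 1) = 213/55.
f(27/7) = −6/49, f(213/55) = −6/3025. t₄ = (213/55) − (−6/3025)·((213/55) − (27/7))/((−6/3025) − (−6/49)) = 1921/496.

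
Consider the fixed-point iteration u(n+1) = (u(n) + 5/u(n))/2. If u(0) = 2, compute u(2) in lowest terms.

161/72

u(1) = (2 + 5/2)/2 = 9/4.
u(2) = (9/4 + 5/(9/4))/2 = 161/72.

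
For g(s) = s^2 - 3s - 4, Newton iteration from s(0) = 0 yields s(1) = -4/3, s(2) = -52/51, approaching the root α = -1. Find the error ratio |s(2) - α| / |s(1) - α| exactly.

s(1) - α = -4/3 - (-1) = -4/3 + 1 = -1/3, so |s(1) - α| = 1/3.
s(2) - α = -52/51 - (-1) = -52/51 + 1 = -1/51, so |s(2) - α| = 1/51.
Ratio = (1/51) / (1/3) = 1/17.

1/17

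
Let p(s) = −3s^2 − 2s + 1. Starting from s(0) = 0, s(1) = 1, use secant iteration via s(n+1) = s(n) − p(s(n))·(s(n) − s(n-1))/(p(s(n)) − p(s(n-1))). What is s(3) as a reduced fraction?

2/7

p(0) = 1, p(1) = −4. s(2) = 1 − (−4)·(1 − 0)/((−4) − 1) = 1/5.
p(1) = −4, p(1/5) = 12/25. s(3) = (1/5) − (12/25)·((1/5) − 1)/((12/25) − (−4)) = 2/7.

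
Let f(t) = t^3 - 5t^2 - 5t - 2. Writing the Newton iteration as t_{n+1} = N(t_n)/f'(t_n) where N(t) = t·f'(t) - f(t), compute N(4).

f'(t) = 3t^2 - 10t - 5.
N(t) = t·f'(t) - f(t) = t·(3t^2 - 10t - 5) - (t^3 - 5t^2 - 5t - 2) = 2t^3 - 5t^2 + 2.
N(4) = 50.

50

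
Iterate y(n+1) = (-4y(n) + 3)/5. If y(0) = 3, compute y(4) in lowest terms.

y(1) = (-4·3 + 3)/5 = -9/5.
y(2) = (-4·(-9/5) + 3)/5 = 51/25.
y(3) = (-4·(51/25) + 3)/5 = -129/125.
y(4) = (-4·(-129/125) + 3)/5 = 891/625.

891/625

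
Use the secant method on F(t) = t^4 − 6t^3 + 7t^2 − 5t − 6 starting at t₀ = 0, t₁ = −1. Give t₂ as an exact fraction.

F(0) = −6, F(−1) = 13. t₂ = (−1) − 13·((−1) − 0)/(13 − (−6)) = −6/19.

−6/19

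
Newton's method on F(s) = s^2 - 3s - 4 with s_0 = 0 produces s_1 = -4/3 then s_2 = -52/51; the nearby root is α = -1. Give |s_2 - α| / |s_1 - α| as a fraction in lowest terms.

s_1 - α = -4/3 - (-1) = -4/3 + 1 = -1/3, so |s_1 - α| = 1/3.
s_2 - α = -52/51 - (-1) = -52/51 + 1 = -1/51, so |s_2 - α| = 1/51.
Ratio = (1/51) / (1/3) = 1/17.

1/17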